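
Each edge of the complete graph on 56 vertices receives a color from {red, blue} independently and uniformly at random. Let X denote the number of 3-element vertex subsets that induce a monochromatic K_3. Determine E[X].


Let X = Σ_S X_S over the C(56, 3) = 27720 subsets S of size 3, where X_S = 1 if the K_3 on S is monochromatic.
For a fixed S, the K_3 on S has C(3, 2) = 3 edges. P[all 3 edges red] = (1/2)^3, and likewise for blue, so P[monochromatic] = 2·(1/2)^3 = 2^{1 − 3} = 1/4.
By linearity: E[X] = C(56, 3) · 2^{1 − 3} = 27720 · 1/4 = 6930.
Numerically: E[X] ≈ 6930.000.

E[X] = C(56,3)·2^(1−C(3,2)) = 6930 ≈ 6930.000.


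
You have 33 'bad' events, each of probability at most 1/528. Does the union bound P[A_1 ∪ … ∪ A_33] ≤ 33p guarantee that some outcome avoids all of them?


Union bound: P[∪_{i=1}^{33} A_i] ≤ Σ_i P[A_i] ≤ 33·p = 33·(1/528) = 1/16.
Numerically: 1/16 ≈ 0.0625000.
Is 1/16 < 1? YES.
Since P[∪ A_i] ≤ 1/16 < 1, the complement has P[∩ A_i^c] ≥ 1 − 1/16 = 15/16 > 0, so some outcome avoids every A_i.

33·p = 1/16 ≈ 0.0625000; existence CERTIFIED by the union bound.


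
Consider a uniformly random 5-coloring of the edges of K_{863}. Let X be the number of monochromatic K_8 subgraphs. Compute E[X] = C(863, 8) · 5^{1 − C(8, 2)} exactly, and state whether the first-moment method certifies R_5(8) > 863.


E[X] = C(863, 8) · 5^{1 − 28} = 7386423071602617757 · 5^{−27} = 7386423071602617757/7450580596923828125.
As a reduced fraction: E[X] = 7386423071602617757/7450580596923828125 ≈ 0.9914.
Is E[X] < 1? YES.
Since E[X] < 1, there exists a 5-coloring of K_{863} with no monochromatic K_8; hence R_5(8) > 863.

E[X] = 7386423071602617757/7450580596923828125 ≈ 0.9914; E[X] < 1, so R_5(8) > 863.


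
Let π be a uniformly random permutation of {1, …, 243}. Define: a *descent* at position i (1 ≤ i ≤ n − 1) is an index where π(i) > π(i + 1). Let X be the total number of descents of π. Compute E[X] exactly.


Write X = Σ X_I over i = 1, …, 242, with X_I the indicator of one descent.
There are 242 indicators.
For each fixed i, the pair (π(i), π(i+1)) is a uniformly random ordered pair of distinct values from {1, …, 243}; by symmetry P[π(i) > π(i+1)] = 1/2.
By linearity: E[X] = 242 · (1/2) = (243 − 1) · (1/2) = 121 ≈ 121.0000.

E[X] = 121 = 121.0000.


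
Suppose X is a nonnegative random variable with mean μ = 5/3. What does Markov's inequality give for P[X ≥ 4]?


μ = E[X] = 5/3, a = 4.
Markov: P[X ≥ 4] ≤ μ/a = (5/3)/4 = 5/12.
Numerically: ≈ 0.416667.
(Since a = 4 > μ = 1.666667, the bound 5/12 is < 1 and informative.)

P[X ≥ 4] ≤ 5/12 ≈ 0.416667.


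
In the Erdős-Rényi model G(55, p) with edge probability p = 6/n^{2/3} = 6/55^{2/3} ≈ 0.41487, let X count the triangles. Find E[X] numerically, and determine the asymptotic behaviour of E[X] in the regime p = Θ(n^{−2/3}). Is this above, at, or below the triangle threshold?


Number of potential triangles: C(55, 3) = 26235.
Each occurs with probability p³ ≈ (0.41487)³ ≈ 7.1404959e-02.
By linearity: E[X] = C(55, 3)·p³ ≈ 26235 · 7.1404959e-02 ≈ 1873.30909.
Since α = 2/3 < 1, p = c/n^{2/3} ≫ 1/n is above the triangle threshold p ~ 1/n. Asymptotically E[X] ~ (c³/6)·n^{3(1−α)} = (6³/6)·n^{1} → ∞; triangles are abundant w.h.p.

E[X] ≈ 1873.30909; in regime p = Θ(1/n^{2/3}) E[X] diverges (above the triangle threshold p ~ 1/n).


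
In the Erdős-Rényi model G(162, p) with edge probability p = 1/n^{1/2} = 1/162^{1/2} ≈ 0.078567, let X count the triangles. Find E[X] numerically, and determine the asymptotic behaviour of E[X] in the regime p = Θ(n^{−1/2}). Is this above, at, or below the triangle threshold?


Number of potential triangles: C(162, 3) = 695520.
Each occurs with probability p³ ≈ (0.078567)³ ≈ 4.8498407e-04.
By linearity: E[X] = C(162, 3)·p³ ≈ 695520 · 4.8498407e-04 ≈ 337.31612.
Since α = 1/2 < 1, p = c/n^{1/2} ≫ 1/n is above the triangle threshold p ~ 1/n. Asymptotically E[X] ~ (c³/6)·n^{3(1−α)} = (1³/6)·n^{1.5} → ∞; triangles are abundant w.h.p.

E[X] ≈ 337.31612; in regime p = Θ(1/n^{1/2}) E[X] diverges (above the triangle threshold p ~ 1/n).


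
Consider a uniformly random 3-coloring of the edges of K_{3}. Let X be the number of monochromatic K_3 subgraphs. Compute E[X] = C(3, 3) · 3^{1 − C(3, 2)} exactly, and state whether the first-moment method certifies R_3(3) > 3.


E[X] = C(3, 3) · 3^{1 − 3} = 1 · 3^{−2} = 1/9.
As a reduced fraction: E[X] = 1/9 ≈ 0.111111.
Is E[X] < 1? YES.
Since E[X] < 1, there exists a 3-coloring of K_{3} with no monochromatic K_3; hence R_3(3) > 3.

E[X] = 1/9 ≈ 0.111111; E[X] < 1, so R_3(3) > 3.


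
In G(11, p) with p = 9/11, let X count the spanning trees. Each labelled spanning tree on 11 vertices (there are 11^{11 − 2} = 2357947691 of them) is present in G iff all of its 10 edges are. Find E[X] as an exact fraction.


K_11 has 11^{11 − 2} = 2357947691 labelled spanning trees.
For each such spanning tree H, let X_H = 1 if all 10 edges of H are present in G. Then P[X_H = 1] = p^{10} = (9/11)^{10} = 3486784401/25937424601.
By linearity: E[X] = Σ_H E[X_H] = 2357947691 · p^{10} = 2357947691 · 3486784401/25937424601 = 3486784401/11.
Numerically: E[X] ≈ 3.1698e+08.

E[X] = 2357947691 · (9/11)^{10} = 3486784401/11 ≈ 3.1698e+08.


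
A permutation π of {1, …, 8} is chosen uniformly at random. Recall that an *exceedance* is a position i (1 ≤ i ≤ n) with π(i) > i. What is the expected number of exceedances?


Write X = Σ_{i=1}^{8} X_i, where X_i = 1_{π(i) > i}.
For each fixed i, π(i) is uniform over {1, …, 8} (marginal of a uniform permutation), so P[π(i) > i] = (n − i)/n. Summing: Σ_{i=1}^{8} (n − i)/n = (0 + 1 + … + 7)/8 = 8(8 − 1)/(2·8) = (8 − 1)/2.
Hence E[X] = Σ_{i=1}^{8} (8 − i)/8 = 7/2 ≈ 3.500.

E[X] = 7/2 = 3.500.


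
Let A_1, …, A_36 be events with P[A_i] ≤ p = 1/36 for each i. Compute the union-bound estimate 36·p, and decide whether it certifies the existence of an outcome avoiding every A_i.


Union bound: P[∪_{i=1}^{36} A_i] ≤ Σ_i P[A_i] ≤ 36·p = 36·(1/36) = 1.
Numerically: 1 ≈ 1.0000.
Is 1 < 1? NO.
Since the bound 1 is ≥ 1, the union bound is uninformative here; it does NOT by itself certify existence.

36·p = 1 ≈ 1.0000; existence NOT certified by the union bound.


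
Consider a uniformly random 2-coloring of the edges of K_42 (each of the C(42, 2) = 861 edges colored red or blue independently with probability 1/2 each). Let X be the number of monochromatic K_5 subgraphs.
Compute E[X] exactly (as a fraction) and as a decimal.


Let X = Σ_S X_S over the C(42, 5) = 850668 subsets S of size 5, where X_S = 1 if the K_5 on S is monochromatic.
For a fixed S, the K_5 on S has C(5, 2) = 10 edges. P[all 10 edges red] = (1/2)^10, and likewise for blue, so P[monochromatic] = 2·(1/2)^10 = 2^{1 − 10} = 1/512.
Summing: E[X] = C(42, 5) · 2^{1 − 10} = 850668 · 1/512 = 212667/128.
Numerically: E[X] ≈ 1661.4609.

E[X] = C(42,5)·2^(1−C(5,2)) = 212667/128 ≈ 1661.4609.


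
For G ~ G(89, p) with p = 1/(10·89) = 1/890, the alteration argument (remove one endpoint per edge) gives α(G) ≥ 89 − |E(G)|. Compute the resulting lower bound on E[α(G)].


E[|E(G)|] = C(89, 2)·p = 3916 · (1/890) = 22/5.
E[α(G)] ≥ n − E[|E(G)|] = 89 − 22/5 = 423/5.
Numerically: ≈ 84.600.
(This is only a lower bound; the true E[α(G)] may be larger.)

E[α(G)] ≥ 423/5 ≈ 84.600.


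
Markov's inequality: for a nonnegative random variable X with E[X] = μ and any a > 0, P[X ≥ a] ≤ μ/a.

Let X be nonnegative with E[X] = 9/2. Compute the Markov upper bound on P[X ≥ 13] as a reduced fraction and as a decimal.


μ = E[X] = 9/2, a = 13.
Markov: P[X ≥ 13] ≤ μ/a = (9/2)/13 = 9/26.
Numerically: ≈ 0.34615.
(Since a = 13 > μ = 4.50000, the bound 9/26 is < 1 and informative.)

P[X ≥ 13] ≤ 9/26 ≈ 0.34615.


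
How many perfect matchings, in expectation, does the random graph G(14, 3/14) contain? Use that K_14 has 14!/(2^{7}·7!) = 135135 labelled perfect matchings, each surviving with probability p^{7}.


K_14 has 14!/(2^{7}·7!) = 135135 labelled perfect matchings.
For each such perfect matching H, let X_H = 1 if all 7 edges of H are present in G. Then P[X_H = 1] = p^{7} = (3/14)^{7} = 2187/105413504.
By linearity of expectation: E[X] = Σ_H E[X_H] = 135135 · p^{7} = 135135 · 2187/105413504 = 42220035/15059072.
Numerically: E[X] ≈ 2.804.

E[X] = 135135 · (3/14)^{7} = 42220035/15059072 ≈ 2.804.


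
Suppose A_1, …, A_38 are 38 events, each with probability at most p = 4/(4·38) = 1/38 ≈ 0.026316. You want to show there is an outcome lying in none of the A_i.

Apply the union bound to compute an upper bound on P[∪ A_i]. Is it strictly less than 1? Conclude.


Union bound: P[∪_{i=1}^{38} A_i] ≤ Σ_i P[A_i] ≤ 38·p = 38·(1/38) = 1.
Numerically: 1 ≈ 1.000000.
Is 1 < 1? NO.
Since the bound 1 is ≥ 1, the union bound is uninformative here; it does NOT by itself certify existence.

38·p = 1 ≈ 1.000000; existence NOT certified by the union bound.


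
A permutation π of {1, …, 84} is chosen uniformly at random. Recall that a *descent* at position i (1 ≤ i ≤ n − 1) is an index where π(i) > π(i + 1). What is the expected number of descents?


Write X = Σ X_I over i = 1, …, 83, with X_I the indicator of one descent.
There are 83 indicators.
For each fixed i, the pair (π(i), π(i+1)) is a uniformly random ordered pair of distinct values from {1, …, 84}; by symmetry P[π(i) > π(i+1)] = 1/2.
By linearity: E[X] = 83 · (1/2) = (84 − 1) · (1/2) = 83/2 ≈ 41.5000.

E[X] = 83/2 = 41.5000.


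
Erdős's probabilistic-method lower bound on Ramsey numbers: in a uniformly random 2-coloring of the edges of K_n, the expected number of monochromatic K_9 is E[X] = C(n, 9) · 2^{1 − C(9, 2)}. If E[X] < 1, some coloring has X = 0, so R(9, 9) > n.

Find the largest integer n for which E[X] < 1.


We need C(n, 9) · 2^{1 − 36} < 1, i.e. C(n, 9) < 2^{36 − 1} = 34359738368.
Check values of n near the boundary:
  n = 64: C(64, 9) = 27540584512; 27540584512 < 34359738368? YES
  n = 65: C(65, 9) = 31966749880; 31966749880 < 34359738368? YES
  n = 66: C(66, 9) = 37014131440; 37014131440 < 34359738368? NO
  n = 67: C(67, 9) = 42757703560; 42757703560 < 34359738368? NO
The largest n with C(n, 9) < 34359738368 is n = 65 (where E[X] = 3995843735/4294967296 ≈ 0.9303549). Hence R(9, 9) > 65, i.e. R(9, 9) ≥ 66.

Largest n = 65; hence R(9, 9) > 65.


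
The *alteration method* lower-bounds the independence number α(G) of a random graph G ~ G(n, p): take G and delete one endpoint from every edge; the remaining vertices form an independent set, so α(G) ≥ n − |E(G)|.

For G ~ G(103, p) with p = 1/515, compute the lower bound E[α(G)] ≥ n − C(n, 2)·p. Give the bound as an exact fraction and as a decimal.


E[|E(G)|] = C(103, 2)·p = 5253 · (1/515) = 51/5.
E[α(G)] ≥ n − E[|E(G)|] = 103 − 51/5 = 464/5.
Numerically: ≈ 92.8000.
(This is only a lower bound; the true E[α(G)] may be larger.)

E[α(G)] ≥ 464/5 ≈ 92.8000.


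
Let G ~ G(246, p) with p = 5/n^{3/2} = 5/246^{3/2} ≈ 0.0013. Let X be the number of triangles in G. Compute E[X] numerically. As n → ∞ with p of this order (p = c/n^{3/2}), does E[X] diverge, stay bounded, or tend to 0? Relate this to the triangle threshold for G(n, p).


Number of potential triangles: C(246, 3) = 2450980.
Each occurs with probability p³ ≈ (0.0013)³ ≈ 2.17622e-09.
By linearity: E[X] = C(246, 3)·p³ ≈ 2450980 · 2.17622e-09 ≈ 0.005.
Since α = 3/2 > 1, p = c/n^{3/2} = o(1/n) is below the triangle threshold p ~ 1/n. Asymptotically E[X] ~ (c³/6)·n^{3(1−α)} = (5³/6)·n^{-1.5} → 0, so by Markov's inequality G has no triangles w.h.p.

E[X] ≈ 0.005; in regime p = Θ(1/n^{3/2}) E[X] tends to 0 (below the triangle threshold p ~ 1/n).


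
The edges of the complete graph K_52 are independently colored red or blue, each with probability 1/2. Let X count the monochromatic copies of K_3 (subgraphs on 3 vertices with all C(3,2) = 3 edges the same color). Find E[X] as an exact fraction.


Let X = Σ_S X_S over the C(52, 3) = 22100 subsets S of size 3, where X_S = 1 if the K_3 on S is monochromatic.
For a fixed S, the K_3 on S has C(3, 2) = 3 edges. P[all 3 edges red] = (1/2)^3, and likewise for blue, so P[monochromatic] = 2·(1/2)^3 = 2^{1 − 3} = 1/4.
By linearity: E[X] = C(52, 3) · 2^{1 − 3} = 22100 · 1/4 = 5525.
Numerically: E[X] ≈ 5525.00000.

E[X] = C(52,3)·2^(1−C(3,2)) = 5525 ≈ 5525.00000.


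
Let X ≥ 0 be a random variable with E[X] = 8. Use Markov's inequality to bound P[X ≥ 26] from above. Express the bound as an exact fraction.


μ = E[X] = 8, a = 26.
Markov: P[X ≥ 26] ≤ μ/a = (8)/26 = 4/13.
Numerically: ≈ 0.307692.
(Since a = 26 > μ = 8.000000, the bound 4/13 is < 1 and informative.)

P[X ≥ 26] ≤ 4/13 ≈ 0.307692.


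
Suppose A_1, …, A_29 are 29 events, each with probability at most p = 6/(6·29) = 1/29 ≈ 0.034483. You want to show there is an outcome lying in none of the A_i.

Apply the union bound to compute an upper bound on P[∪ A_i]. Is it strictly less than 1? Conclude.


Union bound: P[∪_{i=1}^{29} A_i] ≤ Σ_i P[A_i] ≤ 29·p = 29·(1/29) = 1.
Numerically: 1 ≈ 1.000000.
Is 1 < 1? NO.
Since the bound 1 is ≥ 1, the union bound is uninformative here; it does NOT by itself certify existence.

29·p = 1 ≈ 1.000000; existence NOT certified by the union bound.


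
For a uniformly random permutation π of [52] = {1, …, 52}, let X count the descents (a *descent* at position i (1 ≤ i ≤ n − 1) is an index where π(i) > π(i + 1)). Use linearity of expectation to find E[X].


Write X = Σ X_I over i = 1, …, 51, with X_I the indicator of one descent.
There are 51 indicators.
For each fixed i, the pair (π(i), π(i+1)) is a uniformly random ordered pair of distinct values from {1, …, 52}; by symmetry P[π(i) > π(i+1)] = 1/2.
By linearity: E[X] = 51 · (1/2) = (52 − 1) · (1/2) = 51/2 ≈ 25.500000.

E[X] = 51/2 = 25.500000.


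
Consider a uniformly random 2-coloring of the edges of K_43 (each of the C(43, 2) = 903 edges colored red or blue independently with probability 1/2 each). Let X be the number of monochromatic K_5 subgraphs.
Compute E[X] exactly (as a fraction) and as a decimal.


Let X = Σ_S X_S over the C(43, 5) = 962598 subsets S of size 5, where X_S = 1 if the K_5 on S is monochromatic.
For a fixed S, the K_5 on S has C(5, 2) = 10 edges. P[all 10 edges red] = (1/2)^10, and likewise for blue, so P[monochromatic] = 2·(1/2)^10 = 2^{1 − 10} = 1/512.
By linearity: E[X] = C(43, 5) · 2^{1 − 10} = 962598 · 1/512 = 481299/256.
Numerically: E[X] ≈ 1880.0742.

E[X] = C(43,5)·2^(1−C(5,2)) = 481299/256 ≈ 1880.0742.


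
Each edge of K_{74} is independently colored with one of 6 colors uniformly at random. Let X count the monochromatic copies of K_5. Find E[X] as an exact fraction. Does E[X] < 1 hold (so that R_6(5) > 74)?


E[X] = C(74, 5) · 6^{1 − 10} = 16108764 · 6^{−9} = 16108764/10077696.
As a reduced fraction: E[X] = 1342397/839808 ≈ 1.598.
Is E[X] < 1? NO.
Since E[X] ≥ 1, the first-moment bound is inconclusive at n = 74; it does NOT by itself certify R_6(5) > 74.

E[X] = 1342397/839808 ≈ 1.598; E[X] ≥ 1; first-moment method inconclusive here.


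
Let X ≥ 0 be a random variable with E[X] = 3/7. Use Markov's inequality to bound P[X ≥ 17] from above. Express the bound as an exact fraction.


μ = E[X] = 3/7, a = 17.
Markov: P[X ≥ 17] ≤ μ/a = (3/7)/17 = 3/119.
Numerically: ≈ 0.025210.
(Since a = 17 > μ = 0.428571, the bound 3/119 is < 1 and informative.)

P[X ≥ 17] ≤ 3/119 ≈ 0.025210.


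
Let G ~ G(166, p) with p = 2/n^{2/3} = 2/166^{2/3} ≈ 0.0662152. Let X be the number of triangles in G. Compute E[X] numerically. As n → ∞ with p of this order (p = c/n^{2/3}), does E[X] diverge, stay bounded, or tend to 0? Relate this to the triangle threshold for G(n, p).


Number of potential triangles: C(166, 3) = 748660.
Each occurs with probability p³ ≈ (0.0662152)³ ≈ 2.90317898e-04.
By linearity: E[X] = C(166, 3)·p³ ≈ 748660 · 2.90317898e-04 ≈ 217.349398.
Since α = 2/3 < 1, p = c/n^{2/3} ≫ 1/n is above the triangle threshold p ~ 1/n. Asymptotically E[X] ~ (c³/6)·n^{3(1−α)} = (2³/6)·n^{1} → ∞; triangles are abundant w.h.p.

E[X] ≈ 217.349398; in regime p = Θ(1/n^{2/3}) E[X] diverges (above the triangle threshold p ~ 1/n).


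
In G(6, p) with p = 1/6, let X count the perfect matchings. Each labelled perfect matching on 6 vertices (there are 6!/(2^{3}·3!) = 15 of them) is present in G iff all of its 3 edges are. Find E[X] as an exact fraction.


K_6 has 6!/(2^{3}·3!) = 15 labelled perfect matchings.
For each such perfect matching H, let X_H = 1 if all 3 edges of H are present in G. Then P[X_H = 1] = p^{3} = (1/6)^{3} = 1/216.
By linearity: E[X] = Σ_H E[X_H] = 15 · p^{3} = 15 · 1/216 = 5/72.
Numerically: E[X] ≈ 0.0694.

E[X] = 15 · (1/6)^{3} = 5/72 ≈ 0.0694.


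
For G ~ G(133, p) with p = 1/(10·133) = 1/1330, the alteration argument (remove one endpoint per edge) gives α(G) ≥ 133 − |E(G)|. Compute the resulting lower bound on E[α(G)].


E[|E(G)|] = C(133, 2)·p = 8778 · (1/1330) = 33/5.
E[α(G)] ≥ n − E[|E(G)|] = 133 − 33/5 = 632/5.
Numerically: ≈ 126.40000.
(This is only a lower bound; the true E[α(G)] may be larger.)

E[α(G)] ≥ 632/5 ≈ 126.40000.


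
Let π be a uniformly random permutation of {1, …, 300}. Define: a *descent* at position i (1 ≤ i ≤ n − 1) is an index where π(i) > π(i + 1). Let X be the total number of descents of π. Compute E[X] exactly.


Write X = Σ X_I over i = 1, …, 299, with X_I the indicator of one descent.
There are 299 indicators.
For each fixed i, the pair (π(i), π(i+1)) is a uniformly random ordered pair of distinct values from {1, …, 300}; by symmetry P[π(i) > π(i+1)] = 1/2.
By linearity: E[X] = 299 · (1/2) = (300 − 1) · (1/2) = 299/2 ≈ 149.500000.

E[X] = 299/2 = 149.500000.


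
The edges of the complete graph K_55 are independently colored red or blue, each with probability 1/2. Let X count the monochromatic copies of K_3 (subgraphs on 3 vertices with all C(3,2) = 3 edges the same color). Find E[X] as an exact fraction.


Let X = Σ_S X_S over the C(55, 3) = 26235 subsets S of size 3, where X_S = 1 if the K_3 on S is monochromatic.
For a fixed S, the K_3 on S has C(3, 2) = 3 edges. P[all 3 edges red] = (1/2)^3, and likewise for blue, so P[monochromatic] = 2·(1/2)^3 = 2^{1 − 3} = 1/4.
By linearity of expectation: E[X] = C(55, 3) · 2^{1 − 3} = 26235 · 1/4 = 26235/4.
Numerically: E[X] ≈ 6558.7500.

E[X] = C(55,3)·2^(1−C(3,2)) = 26235/4 ≈ 6558.7500.


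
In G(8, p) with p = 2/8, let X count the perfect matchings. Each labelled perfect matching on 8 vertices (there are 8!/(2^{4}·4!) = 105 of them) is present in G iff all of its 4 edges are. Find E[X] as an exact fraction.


K_8 has 8!/(2^{4}·4!) = 105 labelled perfect matchings.
For each such perfect matching H, let X_H = 1 if all 4 edges of H are present in G. Then P[X_H = 1] = p^{4} = (1/4)^{4} = 1/256.
By linearity of expectation: E[X] = Σ_H E[X_H] = 105 · p^{4} = 105 · 1/256 = 105/256.
Numerically: E[X] ≈ 0.41016.

E[X] = 105 · (1/4)^{4} = 105/256 ≈ 0.41016.


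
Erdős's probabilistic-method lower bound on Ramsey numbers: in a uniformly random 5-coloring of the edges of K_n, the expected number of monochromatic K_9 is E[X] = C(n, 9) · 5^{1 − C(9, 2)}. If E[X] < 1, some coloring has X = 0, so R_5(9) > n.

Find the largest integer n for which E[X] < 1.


We need C(n, 9) · 5^{1 − 36} < 1, i.e. C(n, 9) < 5^{36 − 1} = 2910383045673370361328125.
Check values of n near the boundary:
  n = 2169: C(2169, 9) = 2879753360044504243499683; 2879753360044504243499683 < 2910383045673370361328125? YES
  n = 2170: C(2170, 9) = 2891746779868845075610510; 2891746779868845075610510 < 2910383045673370361328125? YES
  n = 2171: C(2171, 9) = 2903784578674959601827205; 2903784578674959601827205 < 2910383045673370361328125? YES
  n = 2172: C(2172, 9) = 2915866900084148060642020; 2915866900084148060642020 < 2910383045673370361328125? NO
The largest n with C(n, 9) < 2910383045673370361328125 is n = 2171 (where E[X] = 580756915734991920365441/582076609134674072265625 ≈ 0.9977328). Hence R_5(9) > 2171, i.e. R_5(9) ≥ 2172.

Largest n = 2171; hence R_5(9) > 2171.


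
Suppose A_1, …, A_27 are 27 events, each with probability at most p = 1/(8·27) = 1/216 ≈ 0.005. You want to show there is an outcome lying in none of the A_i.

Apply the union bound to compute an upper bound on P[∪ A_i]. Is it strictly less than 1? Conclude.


Union bound: P[∪_{i=1}^{27} A_i] ≤ Σ_i P[A_i] ≤ 27·p = 27·(1/216) = 1/8.
Numerically: 1/8 ≈ 0.125.
Is 1/8 < 1? YES.
Since P[∪ A_i] ≤ 1/8 < 1, the complement has P[∩ A_i^c] ≥ 1 − 1/8 = 7/8 > 0, so some outcome avoids every A_i.

27·p = 1/8 ≈ 0.125; existence CERTIFIED by the union bound.


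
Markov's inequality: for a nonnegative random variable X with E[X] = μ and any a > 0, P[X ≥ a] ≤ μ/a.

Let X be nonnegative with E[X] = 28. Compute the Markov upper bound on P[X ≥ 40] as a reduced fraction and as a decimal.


μ = E[X] = 28, a = 40.
Markov: P[X ≥ 40] ≤ μ/a = (28)/40 = 7/10.
Numerically: ≈ 0.700000.
(Since a = 40 > μ = 28.000000, the bound 7/10 is < 1 and informative.)

P[X ≥ 40] ≤ 7/10 ≈ 0.700000.


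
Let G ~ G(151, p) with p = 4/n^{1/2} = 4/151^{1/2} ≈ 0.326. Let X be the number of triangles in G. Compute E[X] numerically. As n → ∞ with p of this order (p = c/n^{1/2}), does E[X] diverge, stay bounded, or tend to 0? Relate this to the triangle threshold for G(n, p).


Number of potential triangles: C(151, 3) = 562475.
Each occurs with probability p³ ≈ (0.326)³ ≈ 3.44917e-02.
By linearity: E[X] = C(151, 3)·p³ ≈ 562475 · 3.44917e-02 ≈ 19400.717.
Since α = 1/2 < 1, p = c/n^{1/2} ≫ 1/n is above the triangle threshold p ~ 1/n. Asymptotically E[X] ~ (c³/6)·n^{3(1−α)} = (4³/6)·n^{1.5} → ∞; triangles are abundant w.h.p.

E[X] ≈ 19400.717; in regime p = Θ(1/n^{1/2}) E[X] diverges (above the triangle threshold p ~ 1/n).


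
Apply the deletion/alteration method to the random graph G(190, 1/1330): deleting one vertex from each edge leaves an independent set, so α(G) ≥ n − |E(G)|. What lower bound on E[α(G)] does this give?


E[|E(G)|] = C(190, 2)·p = 17955 · (1/1330) = 27/2.
E[α(G)] ≥ n − E[|E(G)|] = 190 − 27/2 = 353/2.
Numerically: ≈ 176.500000.
(This is only a lower bound; the true E[α(G)] may be larger.)

E[α(G)] ≥ 353/2 ≈ 176.500000.


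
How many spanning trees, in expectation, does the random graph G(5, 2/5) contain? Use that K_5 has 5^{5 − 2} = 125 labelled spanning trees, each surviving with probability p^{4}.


K_5 has 5^{5 − 2} = 125 labelled spanning trees.
For each such spanning tree H, let X_H = 1 if all 4 edges of H are present in G. Then P[X_H = 1] = p^{4} = (2/5)^{4} = 16/625.
By linearity of expectation: E[X] = Σ_H E[X_H] = 125 · p^{4} = 125 · 16/625 = 16/5.
Numerically: E[X] ≈ 3.2.

E[X] = 125 · (2/5)^{4} = 16/5 ≈ 3.2.


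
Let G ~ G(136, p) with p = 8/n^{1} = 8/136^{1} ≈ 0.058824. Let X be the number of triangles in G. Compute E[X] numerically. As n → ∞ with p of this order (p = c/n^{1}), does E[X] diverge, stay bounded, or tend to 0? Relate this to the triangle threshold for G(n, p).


Number of potential triangles: C(136, 3) = 410040.
Each occurs with probability p³ ≈ (0.058824)³ ≈ 2.0354162e-04.
By linearity: E[X] = C(136, 3)·p³ ≈ 410040 · 2.0354162e-04 ≈ 83.46021.
Here α = 1, so p = 8/n is exactly at the triangle threshold p ~ 1/n. Asymptotically E[X] → c³/6 = 8³/6 = 256/3 ≈ 85.33333, a bounded constant. In this regime the triangle count is asymptotically Poisson(c³/6).

E[X] ≈ 83.46021; in regime p = Θ(1/n^{1}) E[X] stays bounded (at the triangle threshold p ~ 1/n).


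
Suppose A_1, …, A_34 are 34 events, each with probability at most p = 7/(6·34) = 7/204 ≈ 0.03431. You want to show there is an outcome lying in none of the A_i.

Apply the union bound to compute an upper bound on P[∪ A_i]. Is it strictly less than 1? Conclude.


Union bound: P[∪_{i=1}^{34} A_i] ≤ Σ_i P[A_i] ≤ 34·p = 34·(7/204) = 7/6.
Numerically: 7/6 ≈ 1.16667.
Is 7/6 < 1? NO.
Since the bound 7/6 is ≥ 1, the union bound is uninformative here; it does NOT by itself certify existence.

34·p = 7/6 ≈ 1.16667; existence NOT certified by the union bound.


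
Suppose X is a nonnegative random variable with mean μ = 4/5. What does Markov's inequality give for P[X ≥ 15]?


μ = E[X] = 4/5, a = 15.
Markov: P[X ≥ 15] ≤ μ/a = (4/5)/15 = 4/75.
Numerically: ≈ 0.053.
(Since a = 15 > μ = 0.800, the bound 4/75 is < 1 and informative.)

P[X ≥ 15] ≤ 4/75 ≈ 0.053.


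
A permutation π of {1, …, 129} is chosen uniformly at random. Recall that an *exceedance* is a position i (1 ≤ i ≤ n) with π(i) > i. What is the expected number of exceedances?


Write X = Σ_{i=1}^{129} X_i, where X_i = 1_{π(i) > i}.
For each fixed i, π(i) is uniform over {1, …, 129} (marginal of a uniform permutation), so P[π(i) > i] = (n − i)/n. Summing: Σ_{i=1}^{129} (n − i)/n = (0 + 1 + … + 128)/129 = 129(129 − 1)/(2·129) = (129 − 1)/2.
Hence E[X] = Σ_{i=1}^{129} (129 − i)/129 = 64 ≈ 64.000000.

E[X] = 64 = 64.000000.


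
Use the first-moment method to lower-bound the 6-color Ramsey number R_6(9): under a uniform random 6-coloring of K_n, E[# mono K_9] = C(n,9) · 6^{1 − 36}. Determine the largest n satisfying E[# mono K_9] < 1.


We need C(n, 9) · 6^{1 − 36} < 1, i.e. C(n, 9) < 6^{36 − 1} = 1719070799748422591028658176.
Check values of n near the boundary:
  n = 4406: C(4406, 9) = 1710356485221788389505285700; 1710356485221788389505285700 < 1719070799748422591028658176? YES
  n = 4407: C(4407, 9) = 1713856532599459170657070050; 1713856532599459170657070050 < 1719070799748422591028658176? YES
  n = 4408: C(4408, 9) = 1717362945146264156457459600; 1717362945146264156457459600 < 1719070799748422591028658176? YES
  n = 4409: C(4409, 9) = 1720875732988608787686577131; 1720875732988608787686577131 < 1719070799748422591028658176? NO
The largest n with C(n, 9) < 1719070799748422591028658176 is n = 4408 (where E[X] = 35778394690547169926197075/35813974994758803979763712 ≈ 0.999). Hence R_6(9) > 4408, i.e. R_6(9) ≥ 4409.

Largest n = 4408; hence R_6(9) > 4408.


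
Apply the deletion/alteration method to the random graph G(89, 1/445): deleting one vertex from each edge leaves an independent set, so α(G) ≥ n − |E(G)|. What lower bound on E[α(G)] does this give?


E[|E(G)|] = C(89, 2)·p = 3916 · (1/445) = 44/5.
E[α(G)] ≥ n − E[|E(G)|] = 89 − 44/5 = 401/5.
Numerically: ≈ 80.2000.
(This is only a lower bound; the true E[α(G)] may be larger.)

E[α(G)] ≥ 401/5 ≈ 80.2000.


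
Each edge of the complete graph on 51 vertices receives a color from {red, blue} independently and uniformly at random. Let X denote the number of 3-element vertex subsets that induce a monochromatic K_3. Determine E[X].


Let X = Σ_S X_S over the C(51, 3) = 20825 subsets S of size 3, where X_S = 1 if the K_3 on S is monochromatic.
For a fixed S, the K_3 on S has C(3, 2) = 3 edges. P[all 3 edges red] = (1/2)^3, and likewise for blue, so P[monochromatic] = 2·(1/2)^3 = 2^{1 − 3} = 1/4.
Summing: E[X] = C(51, 3) · 2^{1 − 3} = 20825 · 1/4 = 20825/4.
Numerically: E[X] ≈ 5206.25000.

E[X] = C(51,3)·2^(1−C(3,2)) = 20825/4 ≈ 5206.25000.


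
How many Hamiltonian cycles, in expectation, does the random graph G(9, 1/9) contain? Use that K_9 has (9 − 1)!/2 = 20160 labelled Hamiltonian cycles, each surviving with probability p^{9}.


K_9 has (9 − 1)!/2 = 20160 labelled Hamiltonian cycles.
For each such Hamiltonian cycle H, let X_H = 1 if all 9 edges of H are present in G. Then P[X_H = 1] = p^{9} = (1/9)^{9} = 1/387420489.
Summing the indicators: E[X] = Σ_H E[X_H] = 20160 · p^{9} = 20160 · 1/387420489 = 2240/43046721.
Numerically: E[X] ≈ 5.2036e-05.

E[X] = 20160 · (1/9)^{9} = 2240/43046721 ≈ 5.2036e-05.


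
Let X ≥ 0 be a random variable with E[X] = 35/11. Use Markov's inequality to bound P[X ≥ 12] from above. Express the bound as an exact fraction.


μ = E[X] = 35/11, a = 12.
Markov: P[X ≥ 12] ≤ μ/a = (35/11)/12 = 35/132.
Numerically: ≈ 0.265.
(Since a = 12 > μ = 3.182, the bound 35/132 is < 1 and informative.)

P[X ≥ 12] ≤ 35/132 ≈ 0.265.


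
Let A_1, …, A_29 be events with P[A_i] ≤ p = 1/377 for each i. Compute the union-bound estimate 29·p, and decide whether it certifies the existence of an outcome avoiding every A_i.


Union bound: P[∪_{i=1}^{29} A_i] ≤ Σ_i P[A_i] ≤ 29·p = 29·(1/377) = 1/13.
Numerically: 1/13 ≈ 0.076923.
Is 1/13 < 1? YES.
Since P[∪ A_i] ≤ 1/13 < 1, the complement has P[∩ A_i^c] ≥ 1 − 1/13 = 12/13 > 0, so some outcome avoids every A_i.

29·p = 1/13 ≈ 0.076923; existence CERTIFIED by the union bound.


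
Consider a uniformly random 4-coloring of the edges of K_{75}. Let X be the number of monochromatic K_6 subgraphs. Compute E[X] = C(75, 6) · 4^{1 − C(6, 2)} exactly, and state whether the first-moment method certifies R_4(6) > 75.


E[X] = C(75, 6) · 4^{1 − 15} = 201359550 · 4^{−14} = 201359550/268435456.
As a reduced fraction: E[X] = 100679775/134217728 ≈ 0.75012.
Is E[X] < 1? YES.
Since E[X] < 1, there exists a 4-coloring of K_{75} with no monochromatic K_6; hence R_4(6) > 75.

E[X] = 100679775/134217728 ≈ 0.75012; E[X] < 1, so R_4(6) > 75.


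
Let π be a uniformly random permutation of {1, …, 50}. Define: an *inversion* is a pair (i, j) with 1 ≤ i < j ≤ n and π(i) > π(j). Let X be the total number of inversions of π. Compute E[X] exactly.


Write X = Σ X_I over the C(50, 2) = 1225 pairs i < j, with X_I the indicator of one inversion.
There are 1225 indicators.
For each fixed pair i < j, the values π(i) and π(j) are two distinct elements of {1, …, 50} in uniformly random order; by symmetry P[π(i) > π(j)] = 1/2.
By linearity: E[X] = 1225 · (1/2) = C(50, 2) · (1/2) = 1225/2 = 1225/2 ≈ 612.50000.

E[X] = 1225/2 = 612.50000.


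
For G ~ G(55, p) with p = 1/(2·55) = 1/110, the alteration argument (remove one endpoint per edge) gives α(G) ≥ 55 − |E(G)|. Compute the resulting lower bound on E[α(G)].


E[|E(G)|] = C(55, 2)·p = 1485 · (1/110) = 27/2.
E[α(G)] ≥ n − E[|E(G)|] = 55 − 27/2 = 83/2.
Numerically: ≈ 41.500.
(This is only a lower bound; the true E[α(G)] may be larger.)

E[α(G)] ≥ 83/2 ≈ 41.500.


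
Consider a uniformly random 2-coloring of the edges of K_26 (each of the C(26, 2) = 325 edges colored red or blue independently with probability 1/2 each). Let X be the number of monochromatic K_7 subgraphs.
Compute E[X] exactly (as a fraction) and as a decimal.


Let X = Σ_S X_S over the C(26, 7) = 657800 subsets S of size 7, where X_S = 1 if the K_7 on S is monochromatic.
For a fixed S, the K_7 on S has C(7, 2) = 21 edges. P[all 21 edges red] = (1/2)^21, and likewise for blue, so P[monochromatic] = 2·(1/2)^21 = 2^{1 − 21} = 1/1048576.
Summing: E[X] = C(26, 7) · 2^{1 − 21} = 657800 · 1/1048576 = 82225/131072.
Numerically: E[X] ≈ 0.627327.

E[X] = C(26,7)·2^(1−C(7,2)) = 82225/131072 ≈ 0.627327.


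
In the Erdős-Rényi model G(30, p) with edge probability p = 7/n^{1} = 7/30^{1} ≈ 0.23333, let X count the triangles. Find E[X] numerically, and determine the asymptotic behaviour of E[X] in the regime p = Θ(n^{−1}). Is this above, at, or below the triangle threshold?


Number of potential triangles: C(30, 3) = 4060.
Each occurs with probability p³ ≈ (0.23333)³ ≈ 1.2703704e-02.
By linearity: E[X] = C(30, 3)·p³ ≈ 4060 · 1.2703704e-02 ≈ 51.57704.
Here α = 1, so p = 7/n is exactly at the triangle threshold p ~ 1/n. Asymptotically E[X] → c³/6 = 7³/6 = 343/6 ≈ 57.16667, a bounded constant. In this regime the triangle count is asymptotically Poisson(c³/6).

E[X] ≈ 51.57704; in regime p = Θ(1/n^{1}) E[X] stays bounded (at the triangle threshold p ~ 1/n).


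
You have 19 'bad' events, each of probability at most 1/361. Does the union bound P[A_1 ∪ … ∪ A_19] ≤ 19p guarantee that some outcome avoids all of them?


Union bound: P[∪_{i=1}^{19} A_i] ≤ Σ_i P[A_i] ≤ 19·p = 19·(1/361) = 1/19.
Numerically: 1/19 ≈ 0.0526316.
Is 1/19 < 1? YES.
Since P[∪ A_i] ≤ 1/19 < 1, the complement has P[∩ A_i^c] ≥ 1 − 1/19 = 18/19 > 0, so some outcome avoids every A_i.

19·p = 1/19 ≈ 0.0526316; existence CERTIFIED by the union bound.


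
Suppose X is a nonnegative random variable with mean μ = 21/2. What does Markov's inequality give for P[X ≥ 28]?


μ = E[X] = 21/2, a = 28.
Markov: P[X ≥ 28] ≤ μ/a = (21/2)/28 = 3/8.
Numerically: ≈ 0.3750.
(Since a = 28 > μ = 10.5000, the bound 3/8 is < 1 and informative.)

P[X ≥ 28] ≤ 3/8 ≈ 0.3750.


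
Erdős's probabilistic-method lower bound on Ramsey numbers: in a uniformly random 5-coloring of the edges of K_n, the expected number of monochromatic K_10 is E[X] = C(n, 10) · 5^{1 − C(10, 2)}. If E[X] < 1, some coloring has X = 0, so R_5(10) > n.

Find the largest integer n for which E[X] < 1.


We need C(n, 10) · 5^{1 − 45} < 1, i.e. C(n, 10) < 5^{45 − 1} = 5684341886080801486968994140625.
Check values of n near the boundary:
  n = 5389: C(5389, 10) = 5645340767466558997768874792926; 5645340767466558997768874792926 < 5684341886080801486968994140625? YES
  n = 5390: C(5390, 10) = 5655833965919099070255434039753; 5655833965919099070255434039753 < 5684341886080801486968994140625? YES
  n = 5391: C(5391, 10) = 5666344714787188828795213697883; 5666344714787188828795213697883 < 5684341886080801486968994140625? YES
  n = 5392: C(5392, 10) = 5676873040158402483252283957448; 5676873040158402483252283957448 < 5684341886080801486968994140625? YES
  n = 5393: C(5393, 10) = 5687418968154238267170642278008; 5687418968154238267170642278008 < 5684341886080801486968994140625? NO
The largest n with C(n, 10) < 5684341886080801486968994140625 is n = 5392 (where E[X] = 5676873040158402483252283957448/5684341886080801486968994140625 ≈ 0.998686). Hence R_5(10) > 5392, i.e. R_5(10) ≥ 5393.

Largest n = 5392; hence R_5(10) > 5392.


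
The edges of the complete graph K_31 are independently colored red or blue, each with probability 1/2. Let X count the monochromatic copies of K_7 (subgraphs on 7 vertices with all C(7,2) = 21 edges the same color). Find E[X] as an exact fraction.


Let X = Σ_S X_S over the C(31, 7) = 2629575 subsets S of size 7, where X_S = 1 if the K_7 on S is monochromatic.
For a fixed S, the K_7 on S has C(7, 2) = 21 edges. P[all 21 edges red] = (1/2)^21, and likewise for blue, so P[monochromatic] = 2·(1/2)^21 = 2^{1 − 21} = 1/1048576.
Summing: E[X] = C(31, 7) · 2^{1 − 21} = 2629575 · 1/1048576 = 2629575/1048576.
Numerically: E[X] ≈ 2.507758.

E[X] = C(31,7)·2^(1−C(7,2)) = 2629575/1048576 ≈ 2.507758.


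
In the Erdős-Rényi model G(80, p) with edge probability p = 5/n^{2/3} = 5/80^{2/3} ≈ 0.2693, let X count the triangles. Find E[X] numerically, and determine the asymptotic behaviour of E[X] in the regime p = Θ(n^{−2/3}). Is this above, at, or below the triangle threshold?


Number of potential triangles: C(80, 3) = 82160.
Each occurs with probability p³ ≈ (0.2693)³ ≈ 1.9531250e-02.
By linearity: E[X] = C(80, 3)·p³ ≈ 82160 · 1.9531250e-02 ≈ 1604.68750.
Since α = 2/3 < 1, p = c/n^{2/3} ≫ 1/n is above the triangle threshold p ~ 1/n. Asymptotically E[X] ~ (c³/6)·n^{3(1−α)} = (5³/6)·n^{1} → ∞; triangles are abundant w.h.p.

E[X] ≈ 1604.68750; in regime p = Θ(1/n^{2/3}) E[X] diverges (above the triangle threshold p ~ 1/n).


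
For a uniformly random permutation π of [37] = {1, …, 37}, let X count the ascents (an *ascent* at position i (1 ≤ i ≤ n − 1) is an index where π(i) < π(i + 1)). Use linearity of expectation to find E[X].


Write X = Σ X_I over i = 1, …, 36, with X_I the indicator of one ascent.
There are 36 indicators.
For each fixed i, the pair (π(i), π(i+1)) is a uniformly random ordered pair of distinct values from {1, …, 37}; by symmetry P[π(i) < π(i+1)] = 1/2.
By linearity: E[X] = 36 · (1/2) = (37 − 1) · (1/2) = 18 ≈ 18.0000.

E[X] = 18 = 18.0000.


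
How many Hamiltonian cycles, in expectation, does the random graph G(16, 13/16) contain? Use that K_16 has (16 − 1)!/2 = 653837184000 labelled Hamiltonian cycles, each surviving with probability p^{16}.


K_16 has (16 − 1)!/2 = 653837184000 labelled Hamiltonian cycles.
For each such Hamiltonian cycle H, let X_H = 1 if all 16 edges of H are present in G. Then P[X_H = 1] = p^{16} = (13/16)^{16} = 665416609183179841/18446744073709551616.
By linearity: E[X] = Σ_H E[X_H] = 653837184000 · p^{16} = 653837184000 · 665416609183179841/18446744073709551616 = 424877072202303561918952875/18014398509481984.
Numerically: E[X] ≈ 2.36e+10.

E[X] = 653837184000 · (13/16)^{16} = 424877072202303561918952875/18014398509481984 ≈ 2.36e+10.


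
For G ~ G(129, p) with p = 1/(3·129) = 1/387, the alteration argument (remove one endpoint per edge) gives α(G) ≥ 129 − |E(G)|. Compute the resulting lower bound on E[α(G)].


E[|E(G)|] = C(129, 2)·p = 8256 · (1/387) = 64/3.
E[α(G)] ≥ n − E[|E(G)|] = 129 − 64/3 = 323/3.
Numerically: ≈ 107.66667.
(This is only a lower bound; the true E[α(G)] may be larger.)

E[α(G)] ≥ 323/3 ≈ 107.66667.


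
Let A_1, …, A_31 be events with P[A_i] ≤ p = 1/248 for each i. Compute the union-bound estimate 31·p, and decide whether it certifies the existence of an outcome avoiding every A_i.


Union bound: P[∪_{i=1}^{31} A_i] ≤ Σ_i P[A_i] ≤ 31·p = 31·(1/248) = 1/8.
Numerically: 1/8 ≈ 0.125000.
Is 1/8 < 1? YES.
Since P[∪ A_i] ≤ 1/8 < 1, the complement has P[∩ A_i^c] ≥ 1 − 1/8 = 7/8 > 0, so some outcome avoids every A_i.

31·p = 1/8 ≈ 0.125000; existence CERTIFIED by the union bound.


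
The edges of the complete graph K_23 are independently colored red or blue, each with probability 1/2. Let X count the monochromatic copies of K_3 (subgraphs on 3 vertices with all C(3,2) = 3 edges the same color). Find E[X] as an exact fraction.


Let X = Σ_S X_S over the C(23, 3) = 1771 subsets S of size 3, where X_S = 1 if the K_3 on S is monochromatic.
For a fixed S, the K_3 on S has C(3, 2) = 3 edges. P[all 3 edges red] = (1/2)^3, and likewise for blue, so P[monochromatic] = 2·(1/2)^3 = 2^{1 − 3} = 1/4.
By linearity of expectation: E[X] = C(23, 3) · 2^{1 − 3} = 1771 · 1/4 = 1771/4.
Numerically: E[X] ≈ 442.7500.

E[X] = C(23,3)·2^(1−C(3,2)) = 1771/4 ≈ 442.7500.


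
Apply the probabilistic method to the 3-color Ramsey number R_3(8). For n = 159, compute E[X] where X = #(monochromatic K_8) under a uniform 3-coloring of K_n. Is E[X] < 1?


E[X] = C(159, 8) · 3^{1 − 28} = 8471208603429 · 3^{−27} = 8471208603429/7625597484987.
As a reduced fraction: E[X] = 941245400381/847288609443 ≈ 1.110891.
Is E[X] < 1? NO.
Since E[X] ≥ 1, the first-moment bound is inconclusive at n = 159; it does NOT by itself certify R_3(8) > 159.

E[X] = 941245400381/847288609443 ≈ 1.110891; E[X] ≥ 1; first-moment method inconclusive here.


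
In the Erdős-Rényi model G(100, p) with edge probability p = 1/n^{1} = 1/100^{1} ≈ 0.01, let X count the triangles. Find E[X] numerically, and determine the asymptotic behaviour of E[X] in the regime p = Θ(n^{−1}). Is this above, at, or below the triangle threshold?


Number of potential triangles: C(100, 3) = 161700.
Each occurs with probability p³ ≈ (0.01)³ ≈ 1.000000e-06.
By linearity: E[X] = C(100, 3)·p³ ≈ 161700 · 1.000000e-06 ≈ 0.1617.
Here α = 1, so p = 1/n is exactly at the triangle threshold p ~ 1/n. Asymptotically E[X] → c³/6 = 1³/6 = 1/6 ≈ 0.1667, a bounded constant. In this regime the triangle count is asymptotically Poisson(c³/6).

E[X] ≈ 0.1617; in regime p = Θ(1/n^{1}) E[X] stays bounded (at the triangle threshold p ~ 1/n).
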